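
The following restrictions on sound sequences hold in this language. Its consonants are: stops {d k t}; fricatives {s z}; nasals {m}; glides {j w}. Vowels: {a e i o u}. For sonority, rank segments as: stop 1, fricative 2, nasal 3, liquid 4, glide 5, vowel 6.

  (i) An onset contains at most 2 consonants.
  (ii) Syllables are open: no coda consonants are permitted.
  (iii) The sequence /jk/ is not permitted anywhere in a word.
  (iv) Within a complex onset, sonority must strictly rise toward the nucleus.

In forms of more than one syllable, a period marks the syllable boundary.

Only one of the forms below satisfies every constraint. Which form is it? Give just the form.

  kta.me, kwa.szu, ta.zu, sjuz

kta.me — violates constraint (iv): syllable 1 onset /kt/: /k/ (stop, 1) → /t/ (stop, 1) does not rise → ill-formed
kwa.szu — violates constraint (iv): syllable 2 onset /sz/: /s/ (fricative, 2) → /z/ (fricative, 2) does not rise → ill-formed
ta.zu — σ1 onset /t/, coda /∅/ ok; σ2 onset /z/, coda /∅/ ok → well-formed
sjuz — violates constraint (ii): syllable 1 coda /z/ has 1 consonant (> 0) → ill-formed

ta.zu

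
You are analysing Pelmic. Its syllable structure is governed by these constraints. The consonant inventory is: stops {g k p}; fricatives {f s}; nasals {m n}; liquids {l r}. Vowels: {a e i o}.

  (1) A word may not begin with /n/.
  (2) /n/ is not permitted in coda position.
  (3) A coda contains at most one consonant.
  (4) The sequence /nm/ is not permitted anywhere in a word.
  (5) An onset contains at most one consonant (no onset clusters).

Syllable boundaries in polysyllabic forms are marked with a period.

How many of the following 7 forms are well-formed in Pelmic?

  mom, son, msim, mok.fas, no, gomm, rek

mom — σ1 onset /m/, coda /m/ ok → well-formed
son — violates constraint 2: syllable 1 coda contains /n/ → ill-formed
msim — violates constraint 5: syllable 1 onset /ms/ has 2 consonants (> 1) → ill-formed
mok.fas — σ1 onset /m/, coda /k/ ok; σ2 onset /f/, coda /s/ ok → well-formed
no — violates constraint 1: word begins with /n/ → ill-formed
gomm — violates constraint 3: syllable 1 coda /mm/ has 2 consonants (> 1) → ill-formed
rek — σ1 onset /r/, coda /k/ ok → well-formed
Well-formed: mom, mok.fas, rek → 3.

3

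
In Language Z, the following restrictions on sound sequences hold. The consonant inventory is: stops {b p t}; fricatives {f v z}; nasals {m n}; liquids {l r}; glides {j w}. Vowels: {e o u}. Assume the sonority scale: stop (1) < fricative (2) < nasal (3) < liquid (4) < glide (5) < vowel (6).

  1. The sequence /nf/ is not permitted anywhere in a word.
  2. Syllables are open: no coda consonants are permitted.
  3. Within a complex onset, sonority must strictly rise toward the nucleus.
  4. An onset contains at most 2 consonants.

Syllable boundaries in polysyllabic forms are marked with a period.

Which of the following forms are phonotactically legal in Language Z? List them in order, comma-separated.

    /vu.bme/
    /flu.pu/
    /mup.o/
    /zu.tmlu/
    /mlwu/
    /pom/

/vu.bme/, /flu.pu/

/vu.bme/ — σ1 onset /v/, coda /∅/ ok; σ2 onset /bm/ (1→3 rises), coda /∅/ ok → phonotactically legal
/flu.pu/ — σ1 onset /fl/ (2→4 rises), coda /∅/ ok; σ2 onset /p/, coda /∅/ ok → phonotactically legal
/mup.o/ — violates constraint 2: syllable 1 coda /p/ has 1 consonant (> 0) → phonotactically illegal
/zu.tmlu/ — violates constraint 4: syllable 2 onset /tml/ has 3 consonants (> 2) → phonotactically illegal
/mlwu/ — violates constraint 4: syllable 1 onset /mlw/ has 3 consonants (> 2) → phonotactically illegal
/pom/ — violates constraint 2: syllable 1 coda /m/ has 1 consonant (> 0) → phonotactically illegal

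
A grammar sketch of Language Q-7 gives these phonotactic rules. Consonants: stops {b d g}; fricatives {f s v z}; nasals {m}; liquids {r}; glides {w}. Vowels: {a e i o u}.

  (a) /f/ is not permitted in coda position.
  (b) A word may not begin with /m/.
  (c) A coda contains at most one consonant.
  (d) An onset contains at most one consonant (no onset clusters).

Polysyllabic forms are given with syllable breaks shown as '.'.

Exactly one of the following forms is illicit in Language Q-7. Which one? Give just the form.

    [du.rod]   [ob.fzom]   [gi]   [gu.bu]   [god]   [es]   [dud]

[ob.fzom]

[du.rod] — σ1 onset /d/, coda /∅/ ok; σ2 onset /r/, coda /d/ ok → licit
[ob.fzom] — violates constraint (d): syllable 2 onset /fz/ has 2 consonants (> 1) → illicit
[gi] — σ1 onset /g/, coda /∅/ ok → licit
[gu.bu] — σ1 onset /g/, coda /∅/ ok; σ2 onset /b/, coda /∅/ ok → licit
[god] — σ1 onset /g/, coda /d/ ok → licit
[es] — σ1 onset /∅/, coda /s/ ok → licit
[dud] — σ1 onset /d/, coda /d/ ok → licit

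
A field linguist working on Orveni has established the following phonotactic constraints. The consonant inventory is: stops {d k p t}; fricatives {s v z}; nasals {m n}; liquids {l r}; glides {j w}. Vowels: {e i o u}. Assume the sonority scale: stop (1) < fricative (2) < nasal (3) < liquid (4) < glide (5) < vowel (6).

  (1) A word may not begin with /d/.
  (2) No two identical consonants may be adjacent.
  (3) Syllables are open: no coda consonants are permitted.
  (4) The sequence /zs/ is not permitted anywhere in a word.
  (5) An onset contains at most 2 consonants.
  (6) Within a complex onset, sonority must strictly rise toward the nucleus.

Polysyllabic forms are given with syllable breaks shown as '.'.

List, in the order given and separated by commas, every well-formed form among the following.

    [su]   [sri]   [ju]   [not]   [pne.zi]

[su], [sri], [ju], [pne.zi]

[su] — σ1 onset /s/, coda /∅/ ok → well-formed
[sri] — σ1 onset /sr/ (2→4 rises), coda /∅/ ok → well-formed
[ju] — σ1 onset /j/, coda /∅/ ok → well-formed
[not] — violates constraint 3: syllable 1 coda /t/ has 1 consonant (> 0) → ill-formed
[pne.zi] — σ1 onset /pn/ (1→3 rises), coda /∅/ ok; σ2 onset /z/, coda /∅/ ok → well-formed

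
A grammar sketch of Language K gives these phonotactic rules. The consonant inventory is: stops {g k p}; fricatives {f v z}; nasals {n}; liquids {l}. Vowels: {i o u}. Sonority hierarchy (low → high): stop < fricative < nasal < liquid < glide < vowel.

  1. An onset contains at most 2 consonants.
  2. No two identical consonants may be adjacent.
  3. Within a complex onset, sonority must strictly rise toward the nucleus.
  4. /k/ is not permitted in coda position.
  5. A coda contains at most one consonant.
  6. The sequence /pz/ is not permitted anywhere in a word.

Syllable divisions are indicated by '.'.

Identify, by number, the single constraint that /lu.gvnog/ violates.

/lu.gvnog/: syllable 2 onset /gvn/ has 3 consonants (> 2).
This is a violation of constraint 1: "An onset contains at most 2 consonants."
The remaining constraints (2, 3, 4, 5, 6) are satisfied.

1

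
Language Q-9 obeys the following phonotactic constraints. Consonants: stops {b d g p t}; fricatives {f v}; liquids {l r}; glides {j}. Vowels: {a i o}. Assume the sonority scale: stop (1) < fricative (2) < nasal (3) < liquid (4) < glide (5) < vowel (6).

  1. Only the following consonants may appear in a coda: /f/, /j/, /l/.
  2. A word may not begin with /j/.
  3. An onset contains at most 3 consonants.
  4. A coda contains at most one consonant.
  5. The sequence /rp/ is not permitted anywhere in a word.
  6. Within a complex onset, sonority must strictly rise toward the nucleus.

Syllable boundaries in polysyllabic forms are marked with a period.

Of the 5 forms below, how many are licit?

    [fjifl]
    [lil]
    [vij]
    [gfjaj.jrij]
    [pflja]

[fjifl] — violates constraint 4: syllable 1 coda /fl/ has 2 consonants (> 1) → illicit
[lil] — σ1 onset /l/, coda /l/ ok → licit
[vij] — σ1 onset /v/, coda /j/ ok → licit
[gfjaj.jrij] — violates constraint 6: syllable 2 onset /jr/: /j/ (glide, 5) → /r/ (liquid, 4) does not rise → illicit
[pflja] — violates constraint 3: syllable 1 onset /pflj/ has 4 consonants (> 3) → illicit
Licit: [lil], [vij] → 2.

2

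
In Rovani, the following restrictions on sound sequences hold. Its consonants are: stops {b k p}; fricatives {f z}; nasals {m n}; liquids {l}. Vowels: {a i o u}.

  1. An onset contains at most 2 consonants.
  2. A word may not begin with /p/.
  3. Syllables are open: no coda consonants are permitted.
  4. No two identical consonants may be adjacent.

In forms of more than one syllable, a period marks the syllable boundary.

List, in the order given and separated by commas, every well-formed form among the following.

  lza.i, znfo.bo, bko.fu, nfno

lza.i — σ1 onset /lz/ (2C), coda /∅/ ok; σ2 onset /∅/, coda /∅/ ok → well-formed
znfo.bo — violates constraint 1: syllable 1 onset /znf/ has 3 consonants (> 2) → ill-formed
bko.fu — σ1 onset /bk/ (2C), coda /∅/ ok; σ2 onset /f/, coda /∅/ ok → well-formed
nfno — violates constraint 1: syllable 1 onset /nfn/ has 3 consonants (> 2) → ill-formed

lza.i, bko.fu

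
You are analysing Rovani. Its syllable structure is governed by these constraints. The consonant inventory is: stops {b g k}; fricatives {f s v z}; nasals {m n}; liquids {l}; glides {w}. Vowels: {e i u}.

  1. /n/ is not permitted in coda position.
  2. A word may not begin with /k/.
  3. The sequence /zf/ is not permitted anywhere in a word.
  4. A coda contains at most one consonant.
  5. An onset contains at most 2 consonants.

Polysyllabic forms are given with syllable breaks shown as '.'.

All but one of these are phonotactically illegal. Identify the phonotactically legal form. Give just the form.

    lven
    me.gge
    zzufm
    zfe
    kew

lven — violates constraint 1: syllable 1 coda contains /n/ → phonotactically illegal
me.gge — σ1 onset /m/, coda /∅/ ok; σ2 onset /gg/ (2C), coda /∅/ ok → phonotactically legal
zzufm — violates constraint 4: syllable 1 coda /fm/ has 2 consonants (> 1) → phonotactically illegal
zfe — violates constraint 3: contains banned sequence /zf/ → phonotactically illegal
kew — violates constraint 2: word begins with /k/ → phonotactically illegal

me.gge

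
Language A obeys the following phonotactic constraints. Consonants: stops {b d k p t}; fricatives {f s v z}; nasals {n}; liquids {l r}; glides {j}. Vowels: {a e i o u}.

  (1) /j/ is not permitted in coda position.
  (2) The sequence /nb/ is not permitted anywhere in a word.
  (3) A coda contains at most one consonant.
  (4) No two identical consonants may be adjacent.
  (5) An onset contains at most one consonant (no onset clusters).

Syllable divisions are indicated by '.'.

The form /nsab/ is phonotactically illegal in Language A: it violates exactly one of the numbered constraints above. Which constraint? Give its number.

5

/nsab/: syllable 1 onset /ns/ has 2 consonants (> 1).
This is a violation of constraint 5: "An onset contains at most one consonant (no onset clusters)."
The remaining constraints (1, 2, 3, 4) are satisfied.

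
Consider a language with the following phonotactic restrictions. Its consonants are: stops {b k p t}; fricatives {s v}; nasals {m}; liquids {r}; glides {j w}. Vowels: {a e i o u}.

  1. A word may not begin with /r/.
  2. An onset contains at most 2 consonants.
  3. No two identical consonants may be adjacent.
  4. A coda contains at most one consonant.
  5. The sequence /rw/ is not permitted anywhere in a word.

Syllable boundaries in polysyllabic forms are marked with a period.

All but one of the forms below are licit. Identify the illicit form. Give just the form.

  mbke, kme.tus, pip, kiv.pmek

mbke

mbke — violates constraint 2: syllable 1 onset /mbk/ has 3 consonants (> 2) → illicit
kme.tus — σ1 onset /km/ (2C), coda /∅/ ok; σ2 onset /t/, coda /s/ ok → licit
pip — σ1 onset /p/, coda /p/ ok → licit
kiv.pmek — σ1 onset /k/, coda /v/ ok; σ2 onset /pm/ (2C), coda /k/ ok → licit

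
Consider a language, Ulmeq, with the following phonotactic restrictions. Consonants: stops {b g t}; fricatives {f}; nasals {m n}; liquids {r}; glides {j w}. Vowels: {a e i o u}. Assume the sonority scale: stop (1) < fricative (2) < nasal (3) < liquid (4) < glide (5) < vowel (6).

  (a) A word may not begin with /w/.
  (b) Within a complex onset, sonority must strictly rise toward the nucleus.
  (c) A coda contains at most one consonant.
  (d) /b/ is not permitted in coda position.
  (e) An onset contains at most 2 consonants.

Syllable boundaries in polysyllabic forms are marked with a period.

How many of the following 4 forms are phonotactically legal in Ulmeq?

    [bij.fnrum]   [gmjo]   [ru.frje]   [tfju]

[bij.fnrum] — violates constraint (e): syllable 2 onset /fnr/ has 3 consonants (> 2) → phonotactically illegal
[gmjo] — violates constraint (e): syllable 1 onset /gmj/ has 3 consonants (> 2) → phonotactically illegal
[ru.frje] — violates constraint (e): syllable 2 onset /frj/ has 3 consonants (> 2) → phonotactically illegal
[tfju] — violates constraint (e): syllable 1 onset /tfj/ has 3 consonants (> 2) → phonotactically illegal
No form is phonotactically legal → 0.

0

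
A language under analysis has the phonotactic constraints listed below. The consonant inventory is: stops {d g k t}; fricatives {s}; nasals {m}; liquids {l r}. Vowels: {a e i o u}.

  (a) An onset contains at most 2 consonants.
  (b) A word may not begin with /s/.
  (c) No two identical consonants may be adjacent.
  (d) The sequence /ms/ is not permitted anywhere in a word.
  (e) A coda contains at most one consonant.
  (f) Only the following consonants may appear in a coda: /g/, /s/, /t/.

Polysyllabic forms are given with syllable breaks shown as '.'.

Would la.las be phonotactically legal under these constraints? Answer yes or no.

yes

la.las — σ1 onset /l/, coda /∅/ ok; σ2 onset /l/, coda /s/ ok → phonotactically legal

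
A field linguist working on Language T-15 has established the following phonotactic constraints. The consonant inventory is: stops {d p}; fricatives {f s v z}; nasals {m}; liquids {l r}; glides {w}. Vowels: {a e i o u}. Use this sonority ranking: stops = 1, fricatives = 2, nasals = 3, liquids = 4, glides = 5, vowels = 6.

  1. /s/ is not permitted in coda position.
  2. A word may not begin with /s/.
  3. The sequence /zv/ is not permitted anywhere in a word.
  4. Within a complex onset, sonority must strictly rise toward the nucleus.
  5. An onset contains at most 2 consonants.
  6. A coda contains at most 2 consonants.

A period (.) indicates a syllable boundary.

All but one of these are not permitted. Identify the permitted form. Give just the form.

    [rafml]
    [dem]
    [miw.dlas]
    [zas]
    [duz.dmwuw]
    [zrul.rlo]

[dem]

[rafml] — violates constraint 6: syllable 1 coda /fml/ has 3 consonants (> 2) → not permitted
[dem] — σ1 onset /d/, coda /m/ ok → permitted
[miw.dlas] — violates constraint 1: syllable 2 coda contains /s/ → not permitted
[zas] — violates constraint 1: syllable 1 coda contains /s/ → not permitted
[duz.dmwuw] — violates constraint 5: syllable 2 onset /dmw/ has 3 consonants (> 2) → not permitted
[zrul.rlo] — violates constraint 4: syllable 2 onset /rl/: /r/ (liquid, 4) → /l/ (liquid, 4) does not rise → not permitted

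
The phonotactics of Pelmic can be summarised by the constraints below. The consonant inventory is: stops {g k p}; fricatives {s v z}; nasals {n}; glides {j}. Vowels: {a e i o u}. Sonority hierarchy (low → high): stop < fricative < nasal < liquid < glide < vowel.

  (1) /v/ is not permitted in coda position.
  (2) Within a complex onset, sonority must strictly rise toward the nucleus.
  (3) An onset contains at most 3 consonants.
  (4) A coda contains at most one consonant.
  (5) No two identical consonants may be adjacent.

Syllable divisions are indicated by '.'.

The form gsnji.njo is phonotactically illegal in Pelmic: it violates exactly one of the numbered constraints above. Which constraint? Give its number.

gsnji.njo: syllable 1 onset /gsnj/ has 4 consonants (> 3).
This is a violation of constraint 3: "An onset contains at most 3 consonants."
The remaining constraints (1, 2, 4, 5) are satisfied.

3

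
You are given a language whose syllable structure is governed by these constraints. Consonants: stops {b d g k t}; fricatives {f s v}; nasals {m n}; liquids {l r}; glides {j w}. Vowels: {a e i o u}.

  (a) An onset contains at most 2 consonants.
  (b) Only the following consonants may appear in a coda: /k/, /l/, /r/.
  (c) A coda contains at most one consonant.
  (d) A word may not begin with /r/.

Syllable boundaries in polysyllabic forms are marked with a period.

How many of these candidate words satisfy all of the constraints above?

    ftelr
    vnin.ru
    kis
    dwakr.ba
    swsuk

0

ftelr — violates constraint (c): syllable 1 coda /lr/ has 2 consonants (> 1) → phonotactically illegal
vnin.ru — violates constraint (b): syllable 1 coda contains /n/, which is not a licensed coda consonant → phonotactically illegal
kis — violates constraint (b): syllable 1 coda contains /s/, which is not a licensed coda consonant → phonotactically illegal
dwakr.ba — violates constraint (c): syllable 1 coda /kr/ has 2 consonants (> 1) → phonotactically illegal
swsuk — violates constraint (a): syllable 1 onset /sws/ has 3 consonants (> 2) → phonotactically illegal
No form is phonotactically legal → 0.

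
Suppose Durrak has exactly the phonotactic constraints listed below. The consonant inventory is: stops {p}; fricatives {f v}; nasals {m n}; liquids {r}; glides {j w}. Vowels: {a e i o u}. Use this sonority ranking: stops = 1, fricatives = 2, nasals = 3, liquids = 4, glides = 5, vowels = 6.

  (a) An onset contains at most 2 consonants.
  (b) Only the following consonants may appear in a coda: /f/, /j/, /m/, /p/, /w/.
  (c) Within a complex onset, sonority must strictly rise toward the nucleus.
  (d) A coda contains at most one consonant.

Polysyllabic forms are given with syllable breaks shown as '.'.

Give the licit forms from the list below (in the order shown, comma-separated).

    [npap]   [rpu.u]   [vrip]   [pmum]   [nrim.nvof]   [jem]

[npap] — violates constraint (c): syllable 1 onset /np/: /n/ (nasal, 3) → /p/ (stop, 1) does not rise → illicit
[rpu.u] — violates constraint (c): syllable 1 onset /rp/: /r/ (liquid, 4) → /p/ (stop, 1) does not rise → illicit
[vrip] — σ1 onset /vr/ (2→4 rises), coda /p/ ok → licit
[pmum] — σ1 onset /pm/ (1→3 rises), coda /m/ ok → licit
[nrim.nvof] — violates constraint (c): syllable 2 onset /nv/: /n/ (nasal, 3) → /v/ (fricative, 2) does not rise → illicit
[jem] — σ1 onset /j/, coda /m/ ok → licit

[vrip], [pmum], [jem]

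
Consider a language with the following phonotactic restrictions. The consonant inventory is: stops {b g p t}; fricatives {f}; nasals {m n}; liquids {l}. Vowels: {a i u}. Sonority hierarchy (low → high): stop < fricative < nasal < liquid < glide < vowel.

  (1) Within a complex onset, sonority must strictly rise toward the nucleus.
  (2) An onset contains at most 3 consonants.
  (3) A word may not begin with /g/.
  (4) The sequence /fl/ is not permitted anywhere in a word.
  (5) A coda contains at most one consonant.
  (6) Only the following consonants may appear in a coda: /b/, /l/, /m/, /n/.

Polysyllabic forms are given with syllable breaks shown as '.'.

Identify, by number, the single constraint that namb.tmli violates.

5

namb.tmli: syllable 1 coda /mb/ has 2 consonants (> 1).
This is a violation of constraint 5: "A coda contains at most one consonant."
The remaining constraints (1, 2, 3, 4, 6) are satisfied.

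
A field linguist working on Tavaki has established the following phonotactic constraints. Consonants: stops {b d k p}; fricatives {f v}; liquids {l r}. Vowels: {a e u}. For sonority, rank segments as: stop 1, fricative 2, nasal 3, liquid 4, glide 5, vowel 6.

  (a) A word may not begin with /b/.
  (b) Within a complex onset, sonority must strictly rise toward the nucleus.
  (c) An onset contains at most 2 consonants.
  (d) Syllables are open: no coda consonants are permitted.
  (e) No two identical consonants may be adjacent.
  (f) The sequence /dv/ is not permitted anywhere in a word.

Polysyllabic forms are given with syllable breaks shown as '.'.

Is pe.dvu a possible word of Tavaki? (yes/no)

no

pe.dvu — violates constraint (f): contains banned sequence /dv/ → not permitted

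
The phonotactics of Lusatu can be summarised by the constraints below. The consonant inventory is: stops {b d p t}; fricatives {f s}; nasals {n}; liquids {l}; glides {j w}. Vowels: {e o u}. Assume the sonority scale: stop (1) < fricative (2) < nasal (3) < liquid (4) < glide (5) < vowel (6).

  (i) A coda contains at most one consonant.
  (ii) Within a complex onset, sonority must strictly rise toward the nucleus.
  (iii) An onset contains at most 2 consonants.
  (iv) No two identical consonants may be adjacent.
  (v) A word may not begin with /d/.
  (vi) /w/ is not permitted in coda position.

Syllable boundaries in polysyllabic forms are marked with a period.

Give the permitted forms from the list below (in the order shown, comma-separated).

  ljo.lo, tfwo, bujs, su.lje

ljo.lo, su.lje

ljo.lo — σ1 onset /lj/ (4→5 rises), coda /∅/ ok; σ2 onset /l/, coda /∅/ ok → permitted
tfwo — violates constraint (iii): syllable 1 onset /tfw/ has 3 consonants (> 2) → not permitted
bujs — violates constraint (i): syllable 1 coda /js/ has 2 consonants (> 1) → not permitted
su.lje — σ1 onset /s/, coda /∅/ ok; σ2 onset /lj/ (4→5 rises), coda /∅/ ok → permitted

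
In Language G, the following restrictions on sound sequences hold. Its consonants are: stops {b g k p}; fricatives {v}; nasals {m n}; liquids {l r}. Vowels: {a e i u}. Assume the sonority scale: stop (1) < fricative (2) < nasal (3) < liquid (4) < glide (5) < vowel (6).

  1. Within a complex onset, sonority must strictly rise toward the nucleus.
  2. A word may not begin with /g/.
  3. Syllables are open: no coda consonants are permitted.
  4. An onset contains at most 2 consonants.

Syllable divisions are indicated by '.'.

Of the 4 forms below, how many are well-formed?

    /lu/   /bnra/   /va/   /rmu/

/lu/ — σ1 onset /l/, coda /∅/ ok → well-formed
/bnra/ — violates constraint 4: syllable 1 onset /bnr/ has 3 consonants (> 2) → ill-formed
/va/ — σ1 onset /v/, coda /∅/ ok → well-formed
/rmu/ — violates constraint 1: syllable 1 onset /rm/: /r/ (liquid, 4) → /m/ (nasal, 3) does not rise → ill-formed
Well-formed: /lu/, /va/ → 2.

2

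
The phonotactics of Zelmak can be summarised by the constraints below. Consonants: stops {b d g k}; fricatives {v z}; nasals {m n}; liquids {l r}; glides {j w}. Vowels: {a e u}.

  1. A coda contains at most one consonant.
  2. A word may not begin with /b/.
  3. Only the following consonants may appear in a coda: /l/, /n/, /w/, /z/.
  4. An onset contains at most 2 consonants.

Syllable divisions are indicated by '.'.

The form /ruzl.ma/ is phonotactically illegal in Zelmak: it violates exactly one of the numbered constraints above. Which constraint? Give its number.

1

/ruzl.ma/: syllable 1 coda /zl/ has 2 consonants (> 1).
This is a violation of constraint 1: "A coda contains at most one consonant."
The remaining constraints (2, 3, 4) are satisfied.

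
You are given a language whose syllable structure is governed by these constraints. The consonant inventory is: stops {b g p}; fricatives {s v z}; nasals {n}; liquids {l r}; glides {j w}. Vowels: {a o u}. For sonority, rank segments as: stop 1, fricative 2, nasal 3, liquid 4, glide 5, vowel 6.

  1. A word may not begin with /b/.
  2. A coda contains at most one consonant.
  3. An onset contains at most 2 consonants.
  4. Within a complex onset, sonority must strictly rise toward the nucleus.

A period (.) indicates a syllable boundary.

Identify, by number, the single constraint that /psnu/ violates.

/psnu/: syllable 1 onset /psn/ has 3 consonants (> 2).
This is a violation of constraint 3: "An onset contains at most 2 consonants."
The remaining constraints (1, 2, 4) are satisfied.

3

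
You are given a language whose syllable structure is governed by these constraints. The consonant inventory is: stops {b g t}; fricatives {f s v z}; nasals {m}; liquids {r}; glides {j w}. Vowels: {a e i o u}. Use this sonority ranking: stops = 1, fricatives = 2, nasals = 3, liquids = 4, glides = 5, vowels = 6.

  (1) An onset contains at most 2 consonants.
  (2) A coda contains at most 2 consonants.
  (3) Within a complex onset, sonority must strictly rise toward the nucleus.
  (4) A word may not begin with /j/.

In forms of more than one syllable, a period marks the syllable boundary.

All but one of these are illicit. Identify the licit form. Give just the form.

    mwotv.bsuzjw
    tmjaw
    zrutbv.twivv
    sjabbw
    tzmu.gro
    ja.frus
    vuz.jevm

vuz.jevm

mwotv.bsuzjw — violates constraint 2: syllable 2 coda /zjw/ has 3 consonants (> 2) → illicit
tmjaw — violates constraint 1: syllable 1 onset /tmj/ has 3 consonants (> 2) → illicit
zrutbv.twivv — violates constraint 2: syllable 1 coda /tbv/ has 3 consonants (> 2) → illicit
sjabbw — violates constraint 2: syllable 1 coda /bbw/ has 3 consonants (> 2) → illicit
tzmu.gro — violates constraint 1: syllable 1 onset /tzm/ has 3 consonants (> 2) → illicit
ja.frus — violates constraint 4: word begins with /j/ → illicit
vuz.jevm — σ1 onset /v/, coda /z/ ok; σ2 onset /j/, coda /vm/ (2C) ok → licit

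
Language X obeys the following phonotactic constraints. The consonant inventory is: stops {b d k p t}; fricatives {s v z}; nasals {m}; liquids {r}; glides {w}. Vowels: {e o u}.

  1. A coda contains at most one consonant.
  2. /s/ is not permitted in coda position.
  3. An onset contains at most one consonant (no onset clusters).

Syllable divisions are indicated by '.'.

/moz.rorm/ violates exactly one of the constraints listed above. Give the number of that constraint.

/moz.rorm/: syllable 2 coda /rm/ has 2 consonants (> 1).
This is a violation of constraint 1: "A coda contains at most one consonant."
The remaining constraints (2, 3) are satisfied.

1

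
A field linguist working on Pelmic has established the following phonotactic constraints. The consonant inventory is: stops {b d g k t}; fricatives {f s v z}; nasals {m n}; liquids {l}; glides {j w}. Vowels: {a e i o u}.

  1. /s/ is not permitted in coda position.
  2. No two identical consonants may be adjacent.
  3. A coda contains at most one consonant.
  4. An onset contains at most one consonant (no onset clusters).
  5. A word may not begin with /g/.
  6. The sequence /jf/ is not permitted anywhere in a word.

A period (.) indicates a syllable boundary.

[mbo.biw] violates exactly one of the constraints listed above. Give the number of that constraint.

[mbo.biw]: syllable 1 onset /mb/ has 2 consonants (> 1).
This is a violation of constraint 4: "An onset contains at most one consonant (no onset clusters)."
The remaining constraints (1, 2, 3, 5, 6) are satisfied.

4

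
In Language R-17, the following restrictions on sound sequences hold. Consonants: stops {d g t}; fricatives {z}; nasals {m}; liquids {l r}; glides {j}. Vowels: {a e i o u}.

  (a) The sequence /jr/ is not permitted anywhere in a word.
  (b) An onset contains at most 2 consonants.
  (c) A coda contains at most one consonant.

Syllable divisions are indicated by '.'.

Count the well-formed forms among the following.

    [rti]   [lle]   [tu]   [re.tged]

4

[rti] — σ1 onset /rt/ (2C), coda /∅/ ok → well-formed
[lle] — σ1 onset /ll/ (2C), coda /∅/ ok → well-formed
[tu] — σ1 onset /t/, coda /∅/ ok → well-formed
[re.tged] — σ1 onset /r/, coda /∅/ ok; σ2 onset /tg/ (2C), coda /d/ ok → well-formed
Well-formed: [rti], [lle], [tu], [re.tged] → 4.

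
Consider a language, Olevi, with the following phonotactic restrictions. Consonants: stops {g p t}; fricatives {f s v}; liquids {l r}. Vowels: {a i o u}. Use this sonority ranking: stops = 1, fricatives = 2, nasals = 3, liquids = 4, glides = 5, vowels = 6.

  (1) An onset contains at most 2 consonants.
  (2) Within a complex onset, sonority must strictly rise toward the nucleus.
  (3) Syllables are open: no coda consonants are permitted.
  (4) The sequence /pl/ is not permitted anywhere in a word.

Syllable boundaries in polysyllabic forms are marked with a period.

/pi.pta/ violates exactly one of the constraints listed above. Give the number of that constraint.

/pi.pta/: syllable 2 onset /pt/: /p/ (stop, 1) → /t/ (stop, 1) does not rise.
This is a violation of constraint 2: "Within a complex onset, sonority must strictly rise toward the nucleus."
The remaining constraints (1, 3, 4) are satisfied.

2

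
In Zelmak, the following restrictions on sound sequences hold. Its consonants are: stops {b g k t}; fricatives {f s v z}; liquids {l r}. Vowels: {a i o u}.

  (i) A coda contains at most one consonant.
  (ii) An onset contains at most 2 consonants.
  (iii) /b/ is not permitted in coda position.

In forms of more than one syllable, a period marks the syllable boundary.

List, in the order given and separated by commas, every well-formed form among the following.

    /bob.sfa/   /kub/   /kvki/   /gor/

/gor/

/bob.sfa/ — violates constraint (iii): syllable 1 coda contains /b/ → ill-formed
/kub/ — violates constraint (iii): syllable 1 coda contains /b/ → ill-formed
/kvki/ — violates constraint (ii): syllable 1 onset /kvk/ has 3 consonants (> 2) → ill-formed
/gor/ — σ1 onset /g/, coda /r/ ok → well-formed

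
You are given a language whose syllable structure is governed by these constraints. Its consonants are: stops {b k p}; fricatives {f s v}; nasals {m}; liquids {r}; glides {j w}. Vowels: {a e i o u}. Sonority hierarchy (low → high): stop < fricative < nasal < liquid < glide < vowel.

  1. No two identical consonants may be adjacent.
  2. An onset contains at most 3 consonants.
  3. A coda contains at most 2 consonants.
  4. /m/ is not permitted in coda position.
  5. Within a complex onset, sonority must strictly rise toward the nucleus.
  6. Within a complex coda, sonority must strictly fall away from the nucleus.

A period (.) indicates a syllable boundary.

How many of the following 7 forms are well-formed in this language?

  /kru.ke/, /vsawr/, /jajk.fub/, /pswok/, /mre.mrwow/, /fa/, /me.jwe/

5

/kru.ke/ — σ1 onset /kr/ (1→4 rises), coda /∅/ ok; σ2 onset /k/, coda /∅/ ok → well-formed
/vsawr/ — violates constraint 5: syllable 1 onset /vs/: /v/ (fricative, 2) → /s/ (fricative, 2) does not rise → ill-formed
/jajk.fub/ — σ1 onset /j/, coda /jk/ (5→1 falls) ok; σ2 onset /f/, coda /b/ ok → well-formed
/pswok/ — σ1 onset /psw/ (1→2→5 rises), coda /k/ ok → well-formed
/mre.mrwow/ — σ1 onset /mr/ (3→4 rises), coda /∅/ ok; σ2 onset /mrw/ (3→4→5 rises), coda /w/ ok → well-formed
/fa/ — σ1 onset /f/, coda /∅/ ok → well-formed
/me.jwe/ — violates constraint 5: syllable 2 onset /jw/: /j/ (glide, 5) → /w/ (glide, 5) does not rise → ill-formed
Well-formed: /kru.ke/, /jajk.fub/, /pswok/, /mre.mrwow/, /fa/ → 5.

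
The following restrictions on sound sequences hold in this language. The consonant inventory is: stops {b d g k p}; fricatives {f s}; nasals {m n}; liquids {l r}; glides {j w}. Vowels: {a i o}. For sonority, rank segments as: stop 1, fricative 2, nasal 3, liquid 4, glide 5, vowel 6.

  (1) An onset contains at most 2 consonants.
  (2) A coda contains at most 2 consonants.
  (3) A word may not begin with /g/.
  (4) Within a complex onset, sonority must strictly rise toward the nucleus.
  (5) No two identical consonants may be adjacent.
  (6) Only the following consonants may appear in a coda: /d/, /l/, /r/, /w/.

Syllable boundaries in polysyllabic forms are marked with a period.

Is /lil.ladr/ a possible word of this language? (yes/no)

no

/lil.ladr/ — violates constraint 5: adjacent identical consonants /ll/ → illicit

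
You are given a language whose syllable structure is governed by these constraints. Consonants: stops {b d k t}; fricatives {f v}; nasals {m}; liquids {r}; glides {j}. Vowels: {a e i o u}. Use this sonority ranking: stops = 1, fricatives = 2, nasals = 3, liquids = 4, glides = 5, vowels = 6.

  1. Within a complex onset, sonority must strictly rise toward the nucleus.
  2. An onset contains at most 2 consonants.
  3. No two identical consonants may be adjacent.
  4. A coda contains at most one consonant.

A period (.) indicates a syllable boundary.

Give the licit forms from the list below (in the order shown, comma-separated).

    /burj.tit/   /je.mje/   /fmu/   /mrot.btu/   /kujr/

/burj.tit/ — violates constraint 4: syllable 1 coda /rj/ has 2 consonants (> 1) → illicit
/je.mje/ — σ1 onset /j/, coda /∅/ ok; σ2 onset /mj/ (3→5 rises), coda /∅/ ok → licit
/fmu/ — σ1 onset /fm/ (2→3 rises), coda /∅/ ok → licit
/mrot.btu/ — violates constraint 1: syllable 2 onset /bt/: /b/ (stop, 1) → /t/ (stop, 1) does not rise → illicit
/kujr/ — violates constraint 4: syllable 1 coda /jr/ has 2 consonants (> 1) → illicit

/je.mje/, /fmu/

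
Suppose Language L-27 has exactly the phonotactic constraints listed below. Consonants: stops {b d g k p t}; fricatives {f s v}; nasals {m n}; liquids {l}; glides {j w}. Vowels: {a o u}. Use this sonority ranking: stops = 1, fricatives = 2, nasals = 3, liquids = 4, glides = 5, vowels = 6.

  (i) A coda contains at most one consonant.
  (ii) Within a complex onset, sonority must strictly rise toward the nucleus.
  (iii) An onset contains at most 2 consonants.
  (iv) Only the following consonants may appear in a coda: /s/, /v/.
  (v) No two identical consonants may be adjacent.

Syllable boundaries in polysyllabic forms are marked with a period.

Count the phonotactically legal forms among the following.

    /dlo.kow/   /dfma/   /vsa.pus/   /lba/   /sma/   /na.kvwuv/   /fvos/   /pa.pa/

/dlo.kow/ — violates constraint (iv): syllable 2 coda contains /w/, which is not a licensed coda consonant → phonotactically illegal
/dfma/ — violates constraint (iii): syllable 1 onset /dfm/ has 3 consonants (> 2) → phonotactically illegal
/vsa.pus/ — violates constraint (ii): syllable 1 onset /vs/: /v/ (fricative, 2) → /s/ (fricative, 2) does not rise → phonotactically illegal
/lba/ — violates constraint (ii): syllable 1 onset /lb/: /l/ (liquid, 4) → /b/ (stop, 1) does not rise → phonotactically illegal
/sma/ — σ1 onset /sm/ (2→3 rises), coda /∅/ ok → phonotactically legal
/na.kvwuv/ — violates constraint (iii): syllable 2 onset /kvw/ has 3 consonants (> 2) → phonotactically illegal
/fvos/ — violates constraint (ii): syllable 1 onset /fv/: /f/ (fricative, 2) → /v/ (fricative, 2) does not rise → phonotactically illegal
/pa.pa/ — σ1 onset /p/, coda /∅/ ok; σ2 onset /p/, coda /∅/ ok → phonotactically legal
Phonotactically legal: /sma/, /pa.pa/ → 2.

2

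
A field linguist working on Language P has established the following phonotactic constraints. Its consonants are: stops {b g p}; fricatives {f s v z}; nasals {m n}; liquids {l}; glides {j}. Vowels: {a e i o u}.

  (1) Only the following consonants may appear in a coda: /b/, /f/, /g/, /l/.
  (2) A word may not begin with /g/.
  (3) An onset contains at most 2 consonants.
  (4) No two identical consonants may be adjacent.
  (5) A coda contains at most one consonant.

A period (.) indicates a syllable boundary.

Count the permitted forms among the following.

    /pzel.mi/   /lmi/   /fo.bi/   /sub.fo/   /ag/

5

/pzel.mi/ — σ1 onset /pz/ (2C), coda /l/ ok; σ2 onset /m/, coda /∅/ ok → permitted
/lmi/ — σ1 onset /lm/ (2C), coda /∅/ ok → permitted
/fo.bi/ — σ1 onset /f/, coda /∅/ ok; σ2 onset /b/, coda /∅/ ok → permitted
/sub.fo/ — σ1 onset /s/, coda /b/ ok; σ2 onset /f/, coda /∅/ ok → permitted
/ag/ — σ1 onset /∅/, coda /g/ ok → permitted
Permitted: /pzel.mi/, /lmi/, /fo.bi/, /sub.fo/, /ag/ → 5.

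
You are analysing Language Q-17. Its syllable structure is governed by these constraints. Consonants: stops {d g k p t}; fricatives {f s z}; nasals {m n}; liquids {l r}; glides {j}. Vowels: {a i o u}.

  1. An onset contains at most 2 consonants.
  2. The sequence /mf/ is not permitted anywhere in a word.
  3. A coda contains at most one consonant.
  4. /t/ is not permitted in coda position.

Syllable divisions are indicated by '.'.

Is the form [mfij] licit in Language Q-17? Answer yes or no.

[mfij] — violates constraint 2: contains banned sequence /mf/ → illicit

no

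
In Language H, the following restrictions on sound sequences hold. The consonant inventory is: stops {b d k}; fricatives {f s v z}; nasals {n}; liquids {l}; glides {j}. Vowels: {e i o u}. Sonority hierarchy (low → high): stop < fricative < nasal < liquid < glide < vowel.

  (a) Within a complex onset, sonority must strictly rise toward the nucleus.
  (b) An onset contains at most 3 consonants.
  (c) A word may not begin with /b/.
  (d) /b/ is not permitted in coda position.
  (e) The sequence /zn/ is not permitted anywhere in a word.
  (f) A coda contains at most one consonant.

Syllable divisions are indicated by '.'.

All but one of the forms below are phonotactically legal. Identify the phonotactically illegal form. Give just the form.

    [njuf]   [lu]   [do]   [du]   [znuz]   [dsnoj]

[znuz]

[njuf] — σ1 onset /nj/ (3→5 rises), coda /f/ ok → phonotactically legal
[lu] — σ1 onset /l/, coda /∅/ ok → phonotactically legal
[do] — σ1 onset /d/, coda /∅/ ok → phonotactically legal
[du] — σ1 onset /d/, coda /∅/ ok → phonotactically legal
[znuz] — violates constraint (e): contains banned sequence /zn/ → phonotactically illegal
[dsnoj] — σ1 onset /dsn/ (1→2→3 rises), coda /j/ ok → phonotactically legal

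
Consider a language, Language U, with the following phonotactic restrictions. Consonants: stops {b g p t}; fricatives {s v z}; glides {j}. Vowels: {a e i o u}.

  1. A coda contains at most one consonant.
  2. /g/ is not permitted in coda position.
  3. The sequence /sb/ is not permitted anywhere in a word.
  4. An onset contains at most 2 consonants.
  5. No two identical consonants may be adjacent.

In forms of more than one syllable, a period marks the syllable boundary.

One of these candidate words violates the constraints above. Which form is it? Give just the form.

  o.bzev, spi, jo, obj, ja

o.bzev — σ1 onset /∅/, coda /∅/ ok; σ2 onset /bz/ (2C), coda /v/ ok → permitted
spi — σ1 onset /sp/ (2C), coda /∅/ ok → permitted
jo — σ1 onset /j/, coda /∅/ ok → permitted
obj — violates constraint 1: syllable 1 coda /bj/ has 2 consonants (> 1) → not permitted
ja — σ1 onset /j/, coda /∅/ ok → permitted

obj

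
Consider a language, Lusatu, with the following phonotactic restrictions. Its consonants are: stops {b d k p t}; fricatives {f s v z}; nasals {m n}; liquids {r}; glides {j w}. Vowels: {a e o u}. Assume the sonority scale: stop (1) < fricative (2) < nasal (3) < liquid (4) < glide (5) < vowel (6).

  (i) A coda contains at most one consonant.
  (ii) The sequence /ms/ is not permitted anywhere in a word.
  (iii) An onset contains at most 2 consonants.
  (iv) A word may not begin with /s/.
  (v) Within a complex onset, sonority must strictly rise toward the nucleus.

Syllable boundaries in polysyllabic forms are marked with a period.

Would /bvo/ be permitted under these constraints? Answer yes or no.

/bvo/ — σ1 onset /bv/ (1→2 rises), coda /∅/ ok → permitted

yes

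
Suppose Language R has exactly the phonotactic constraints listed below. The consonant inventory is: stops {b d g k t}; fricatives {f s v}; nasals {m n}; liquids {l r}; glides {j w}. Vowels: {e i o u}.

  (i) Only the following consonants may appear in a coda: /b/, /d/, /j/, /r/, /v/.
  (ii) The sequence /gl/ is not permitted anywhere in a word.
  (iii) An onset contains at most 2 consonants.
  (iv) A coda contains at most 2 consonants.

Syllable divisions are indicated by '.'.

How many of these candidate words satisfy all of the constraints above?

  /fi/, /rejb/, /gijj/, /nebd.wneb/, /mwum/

4

/fi/ — σ1 onset /f/, coda /∅/ ok → phonotactically legal
/rejb/ — σ1 onset /r/, coda /jb/ (2C) ok → phonotactically legal
/gijj/ — σ1 onset /g/, coda /jj/ (2C) ok → phonotactically legal
/nebd.wneb/ — σ1 onset /n/, coda /bd/ (2C) ok; σ2 onset /wn/ (2C), coda /b/ ok → phonotactically legal
/mwum/ — violates constraint (i): syllable 1 coda contains /m/, which is not a licensed coda consonant → phonotactically illegal
Phonotactically legal: /fi/, /rejb/, /gijj/, /nebd.wneb/ → 4.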